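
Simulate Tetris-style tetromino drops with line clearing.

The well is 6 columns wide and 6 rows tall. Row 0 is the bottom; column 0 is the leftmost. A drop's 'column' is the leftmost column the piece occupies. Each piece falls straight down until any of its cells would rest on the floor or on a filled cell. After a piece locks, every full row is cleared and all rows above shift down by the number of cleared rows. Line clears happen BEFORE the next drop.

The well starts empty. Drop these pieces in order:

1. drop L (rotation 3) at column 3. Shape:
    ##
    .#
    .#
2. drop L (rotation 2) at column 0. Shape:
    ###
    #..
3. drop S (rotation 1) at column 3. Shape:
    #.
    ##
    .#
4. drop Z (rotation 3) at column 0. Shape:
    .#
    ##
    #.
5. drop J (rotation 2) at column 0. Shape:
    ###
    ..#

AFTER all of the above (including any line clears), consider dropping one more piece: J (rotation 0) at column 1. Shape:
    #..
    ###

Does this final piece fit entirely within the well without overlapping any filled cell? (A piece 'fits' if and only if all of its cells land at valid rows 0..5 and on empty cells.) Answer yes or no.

Drop 1: L rot3 at col 3 lands with bottom-row=0; cleared 0 line(s) (total 0); column heights now [0 0 0 3 3 0], max=3
Drop 2: L rot2 at col 0 lands with bottom-row=0; cleared 0 line(s) (total 0); column heights now [2 2 2 3 3 0], max=3
Drop 3: S rot1 at col 3 lands with bottom-row=3; cleared 0 line(s) (total 0); column heights now [2 2 2 6 5 0], max=6
Drop 4: Z rot3 at col 0 lands with bottom-row=2; cleared 0 line(s) (total 0); column heights now [4 5 2 6 5 0], max=6
Drop 5: J rot2 at col 0 lands with bottom-row=4; cleared 0 line(s) (total 0); column heights now [6 6 6 6 5 0], max=6
Test piece J rot0 at col 1 (width 3): heights before test = [6 6 6 6 5 0]; fits = False

Answer: no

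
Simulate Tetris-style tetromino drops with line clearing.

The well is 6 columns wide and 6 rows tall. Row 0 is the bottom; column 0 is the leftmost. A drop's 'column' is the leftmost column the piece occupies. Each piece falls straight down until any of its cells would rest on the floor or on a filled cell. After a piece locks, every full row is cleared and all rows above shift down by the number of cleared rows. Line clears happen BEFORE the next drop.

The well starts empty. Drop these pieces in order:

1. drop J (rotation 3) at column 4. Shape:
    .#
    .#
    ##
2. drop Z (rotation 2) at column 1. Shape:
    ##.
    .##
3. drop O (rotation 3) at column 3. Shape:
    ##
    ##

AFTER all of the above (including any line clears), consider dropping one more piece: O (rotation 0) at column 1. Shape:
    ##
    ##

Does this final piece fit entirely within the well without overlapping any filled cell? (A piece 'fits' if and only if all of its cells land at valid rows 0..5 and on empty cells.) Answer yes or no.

Answer: yes

Derivation:
Drop 1: J rot3 at col 4 lands with bottom-row=0; cleared 0 line(s) (total 0); column heights now [0 0 0 0 1 3], max=3
Drop 2: Z rot2 at col 1 lands with bottom-row=0; cleared 0 line(s) (total 0); column heights now [0 2 2 1 1 3], max=3
Drop 3: O rot3 at col 3 lands with bottom-row=1; cleared 0 line(s) (total 0); column heights now [0 2 2 3 3 3], max=3
Test piece O rot0 at col 1 (width 2): heights before test = [0 2 2 3 3 3]; fits = True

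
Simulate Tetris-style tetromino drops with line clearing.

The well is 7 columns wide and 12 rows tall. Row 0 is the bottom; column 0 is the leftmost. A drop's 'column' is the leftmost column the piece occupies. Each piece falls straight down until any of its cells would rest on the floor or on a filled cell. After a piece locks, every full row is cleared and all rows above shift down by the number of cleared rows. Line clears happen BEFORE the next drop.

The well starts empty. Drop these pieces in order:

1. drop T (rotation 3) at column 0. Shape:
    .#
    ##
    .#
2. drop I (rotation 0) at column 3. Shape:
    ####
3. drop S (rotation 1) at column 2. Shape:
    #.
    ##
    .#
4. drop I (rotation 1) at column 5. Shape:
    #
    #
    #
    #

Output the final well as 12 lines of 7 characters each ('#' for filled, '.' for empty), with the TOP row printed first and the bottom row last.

Drop 1: T rot3 at col 0 lands with bottom-row=0; cleared 0 line(s) (total 0); column heights now [2 3 0 0 0 0 0], max=3
Drop 2: I rot0 at col 3 lands with bottom-row=0; cleared 0 line(s) (total 0); column heights now [2 3 0 1 1 1 1], max=3
Drop 3: S rot1 at col 2 lands with bottom-row=1; cleared 0 line(s) (total 0); column heights now [2 3 4 3 1 1 1], max=4
Drop 4: I rot1 at col 5 lands with bottom-row=1; cleared 0 line(s) (total 0); column heights now [2 3 4 3 1 5 1], max=5

Answer: .......
.......
.......
.......
.......
.......
.......
.....#.
..#..#.
.###.#.
##.#.#.
.#.####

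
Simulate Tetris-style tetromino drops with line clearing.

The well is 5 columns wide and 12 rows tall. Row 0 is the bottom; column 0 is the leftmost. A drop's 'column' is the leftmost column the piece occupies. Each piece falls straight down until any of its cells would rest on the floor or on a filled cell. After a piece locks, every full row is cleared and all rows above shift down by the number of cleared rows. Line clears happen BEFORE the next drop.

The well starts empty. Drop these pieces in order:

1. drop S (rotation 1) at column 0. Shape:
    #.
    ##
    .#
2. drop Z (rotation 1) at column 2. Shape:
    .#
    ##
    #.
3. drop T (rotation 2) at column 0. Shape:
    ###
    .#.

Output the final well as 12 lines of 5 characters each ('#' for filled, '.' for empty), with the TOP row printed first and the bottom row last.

Drop 1: S rot1 at col 0 lands with bottom-row=0; cleared 0 line(s) (total 0); column heights now [3 2 0 0 0], max=3
Drop 2: Z rot1 at col 2 lands with bottom-row=0; cleared 0 line(s) (total 0); column heights now [3 2 2 3 0], max=3
Drop 3: T rot2 at col 0 lands with bottom-row=2; cleared 0 line(s) (total 0); column heights now [4 4 4 3 0], max=4

Answer: .....
.....
.....
.....
.....
.....
.....
.....
###..
##.#.
####.
.##..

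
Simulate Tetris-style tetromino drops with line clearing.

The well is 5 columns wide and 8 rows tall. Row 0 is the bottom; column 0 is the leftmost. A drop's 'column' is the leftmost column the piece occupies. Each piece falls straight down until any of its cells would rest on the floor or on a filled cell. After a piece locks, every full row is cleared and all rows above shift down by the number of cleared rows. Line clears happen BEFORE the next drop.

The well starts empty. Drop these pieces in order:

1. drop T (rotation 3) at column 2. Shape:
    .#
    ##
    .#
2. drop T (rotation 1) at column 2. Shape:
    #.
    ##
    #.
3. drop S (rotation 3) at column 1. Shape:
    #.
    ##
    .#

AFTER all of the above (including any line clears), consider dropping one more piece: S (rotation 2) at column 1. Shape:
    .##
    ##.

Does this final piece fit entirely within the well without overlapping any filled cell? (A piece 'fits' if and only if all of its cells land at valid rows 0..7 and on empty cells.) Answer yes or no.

Answer: no

Derivation:
Drop 1: T rot3 at col 2 lands with bottom-row=0; cleared 0 line(s) (total 0); column heights now [0 0 2 3 0], max=3
Drop 2: T rot1 at col 2 lands with bottom-row=2; cleared 0 line(s) (total 0); column heights now [0 0 5 4 0], max=5
Drop 3: S rot3 at col 1 lands with bottom-row=5; cleared 0 line(s) (total 0); column heights now [0 8 7 4 0], max=8
Test piece S rot2 at col 1 (width 3): heights before test = [0 8 7 4 0]; fits = False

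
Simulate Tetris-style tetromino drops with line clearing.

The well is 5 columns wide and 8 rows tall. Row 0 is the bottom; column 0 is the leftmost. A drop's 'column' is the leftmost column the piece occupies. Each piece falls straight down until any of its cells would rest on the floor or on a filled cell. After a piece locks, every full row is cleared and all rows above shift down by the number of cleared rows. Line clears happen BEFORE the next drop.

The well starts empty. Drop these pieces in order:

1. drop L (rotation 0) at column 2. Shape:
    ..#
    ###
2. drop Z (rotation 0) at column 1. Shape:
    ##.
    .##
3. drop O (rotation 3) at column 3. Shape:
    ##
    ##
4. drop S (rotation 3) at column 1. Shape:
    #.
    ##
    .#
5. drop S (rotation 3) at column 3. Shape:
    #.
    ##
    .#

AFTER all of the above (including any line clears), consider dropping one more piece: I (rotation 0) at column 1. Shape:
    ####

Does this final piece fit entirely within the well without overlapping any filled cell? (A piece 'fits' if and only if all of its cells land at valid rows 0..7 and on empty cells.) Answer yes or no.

Drop 1: L rot0 at col 2 lands with bottom-row=0; cleared 0 line(s) (total 0); column heights now [0 0 1 1 2], max=2
Drop 2: Z rot0 at col 1 lands with bottom-row=1; cleared 0 line(s) (total 0); column heights now [0 3 3 2 2], max=3
Drop 3: O rot3 at col 3 lands with bottom-row=2; cleared 0 line(s) (total 0); column heights now [0 3 3 4 4], max=4
Drop 4: S rot3 at col 1 lands with bottom-row=3; cleared 0 line(s) (total 0); column heights now [0 6 5 4 4], max=6
Drop 5: S rot3 at col 3 lands with bottom-row=4; cleared 0 line(s) (total 0); column heights now [0 6 5 7 6], max=7
Test piece I rot0 at col 1 (width 4): heights before test = [0 6 5 7 6]; fits = True

Answer: yes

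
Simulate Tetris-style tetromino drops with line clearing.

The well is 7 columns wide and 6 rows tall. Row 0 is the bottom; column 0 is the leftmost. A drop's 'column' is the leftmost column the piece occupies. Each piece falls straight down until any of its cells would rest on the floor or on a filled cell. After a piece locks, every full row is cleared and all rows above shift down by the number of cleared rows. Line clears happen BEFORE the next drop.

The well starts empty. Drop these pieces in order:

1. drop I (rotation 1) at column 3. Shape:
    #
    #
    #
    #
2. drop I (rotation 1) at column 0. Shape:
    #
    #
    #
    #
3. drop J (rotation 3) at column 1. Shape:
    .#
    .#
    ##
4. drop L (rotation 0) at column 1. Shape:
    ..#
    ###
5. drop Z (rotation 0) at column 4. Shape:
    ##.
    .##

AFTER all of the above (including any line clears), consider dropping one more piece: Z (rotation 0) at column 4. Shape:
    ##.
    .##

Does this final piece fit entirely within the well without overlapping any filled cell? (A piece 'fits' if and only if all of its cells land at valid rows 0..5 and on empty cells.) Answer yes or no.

Drop 1: I rot1 at col 3 lands with bottom-row=0; cleared 0 line(s) (total 0); column heights now [0 0 0 4 0 0 0], max=4
Drop 2: I rot1 at col 0 lands with bottom-row=0; cleared 0 line(s) (total 0); column heights now [4 0 0 4 0 0 0], max=4
Drop 3: J rot3 at col 1 lands with bottom-row=0; cleared 0 line(s) (total 0); column heights now [4 1 3 4 0 0 0], max=4
Drop 4: L rot0 at col 1 lands with bottom-row=4; cleared 0 line(s) (total 0); column heights now [4 5 5 6 0 0 0], max=6
Drop 5: Z rot0 at col 4 lands with bottom-row=0; cleared 0 line(s) (total 0); column heights now [4 5 5 6 2 2 1], max=6
Test piece Z rot0 at col 4 (width 3): heights before test = [4 5 5 6 2 2 1]; fits = True

Answer: yes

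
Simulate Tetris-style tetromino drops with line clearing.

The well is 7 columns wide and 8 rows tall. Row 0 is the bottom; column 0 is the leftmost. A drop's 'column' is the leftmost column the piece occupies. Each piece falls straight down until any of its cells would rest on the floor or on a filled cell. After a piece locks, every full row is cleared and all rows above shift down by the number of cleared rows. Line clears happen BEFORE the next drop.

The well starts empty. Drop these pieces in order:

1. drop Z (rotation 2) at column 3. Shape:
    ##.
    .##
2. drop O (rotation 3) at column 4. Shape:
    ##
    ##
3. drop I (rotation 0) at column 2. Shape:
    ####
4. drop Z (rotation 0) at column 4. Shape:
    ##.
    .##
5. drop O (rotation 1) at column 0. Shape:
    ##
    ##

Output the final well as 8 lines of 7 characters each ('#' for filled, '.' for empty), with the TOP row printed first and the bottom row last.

Drop 1: Z rot2 at col 3 lands with bottom-row=0; cleared 0 line(s) (total 0); column heights now [0 0 0 2 2 1 0], max=2
Drop 2: O rot3 at col 4 lands with bottom-row=2; cleared 0 line(s) (total 0); column heights now [0 0 0 2 4 4 0], max=4
Drop 3: I rot0 at col 2 lands with bottom-row=4; cleared 0 line(s) (total 0); column heights now [0 0 5 5 5 5 0], max=5
Drop 4: Z rot0 at col 4 lands with bottom-row=5; cleared 0 line(s) (total 0); column heights now [0 0 5 5 7 7 6], max=7
Drop 5: O rot1 at col 0 lands with bottom-row=0; cleared 0 line(s) (total 0); column heights now [2 2 5 5 7 7 6], max=7

Answer: .......
....##.
.....##
..####.
....##.
....##.
##.##..
##..##.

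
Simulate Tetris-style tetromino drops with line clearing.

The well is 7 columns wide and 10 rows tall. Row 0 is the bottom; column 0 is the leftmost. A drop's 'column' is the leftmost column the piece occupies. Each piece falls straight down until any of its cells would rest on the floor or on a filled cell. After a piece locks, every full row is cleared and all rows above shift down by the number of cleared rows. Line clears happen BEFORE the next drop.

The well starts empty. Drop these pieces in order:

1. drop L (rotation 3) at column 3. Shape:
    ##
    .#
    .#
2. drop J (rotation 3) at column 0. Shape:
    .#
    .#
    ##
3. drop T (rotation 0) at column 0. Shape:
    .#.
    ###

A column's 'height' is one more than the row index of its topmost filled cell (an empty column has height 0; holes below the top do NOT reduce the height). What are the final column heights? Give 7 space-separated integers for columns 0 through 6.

Drop 1: L rot3 at col 3 lands with bottom-row=0; cleared 0 line(s) (total 0); column heights now [0 0 0 3 3 0 0], max=3
Drop 2: J rot3 at col 0 lands with bottom-row=0; cleared 0 line(s) (total 0); column heights now [1 3 0 3 3 0 0], max=3
Drop 3: T rot0 at col 0 lands with bottom-row=3; cleared 0 line(s) (total 0); column heights now [4 5 4 3 3 0 0], max=5

Answer: 4 5 4 3 3 0 0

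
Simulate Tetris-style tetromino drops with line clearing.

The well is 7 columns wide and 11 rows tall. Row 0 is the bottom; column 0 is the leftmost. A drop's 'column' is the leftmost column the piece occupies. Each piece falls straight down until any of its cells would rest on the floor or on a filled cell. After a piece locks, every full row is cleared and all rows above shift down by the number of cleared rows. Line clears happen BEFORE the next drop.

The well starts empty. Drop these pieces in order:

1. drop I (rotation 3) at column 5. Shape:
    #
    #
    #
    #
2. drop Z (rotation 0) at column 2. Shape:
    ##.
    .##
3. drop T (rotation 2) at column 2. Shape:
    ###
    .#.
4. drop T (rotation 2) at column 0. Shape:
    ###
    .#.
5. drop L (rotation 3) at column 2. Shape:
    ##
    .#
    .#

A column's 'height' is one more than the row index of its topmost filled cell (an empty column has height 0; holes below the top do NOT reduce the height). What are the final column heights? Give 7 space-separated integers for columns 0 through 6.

Answer: 5 5 7 7 4 4 0

Derivation:
Drop 1: I rot3 at col 5 lands with bottom-row=0; cleared 0 line(s) (total 0); column heights now [0 0 0 0 0 4 0], max=4
Drop 2: Z rot0 at col 2 lands with bottom-row=0; cleared 0 line(s) (total 0); column heights now [0 0 2 2 1 4 0], max=4
Drop 3: T rot2 at col 2 lands with bottom-row=2; cleared 0 line(s) (total 0); column heights now [0 0 4 4 4 4 0], max=4
Drop 4: T rot2 at col 0 lands with bottom-row=3; cleared 0 line(s) (total 0); column heights now [5 5 5 4 4 4 0], max=5
Drop 5: L rot3 at col 2 lands with bottom-row=4; cleared 0 line(s) (total 0); column heights now [5 5 7 7 4 4 0], max=7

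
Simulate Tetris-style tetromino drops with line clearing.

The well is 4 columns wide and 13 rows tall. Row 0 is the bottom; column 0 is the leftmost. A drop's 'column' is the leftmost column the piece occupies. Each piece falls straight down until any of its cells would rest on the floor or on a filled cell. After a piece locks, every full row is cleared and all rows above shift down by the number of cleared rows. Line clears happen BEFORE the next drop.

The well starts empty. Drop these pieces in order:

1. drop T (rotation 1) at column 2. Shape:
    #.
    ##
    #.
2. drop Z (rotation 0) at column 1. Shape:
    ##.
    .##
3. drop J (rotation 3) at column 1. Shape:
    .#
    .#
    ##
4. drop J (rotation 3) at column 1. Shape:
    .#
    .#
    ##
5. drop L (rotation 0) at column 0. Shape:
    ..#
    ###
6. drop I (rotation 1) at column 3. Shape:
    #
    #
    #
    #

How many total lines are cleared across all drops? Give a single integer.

Drop 1: T rot1 at col 2 lands with bottom-row=0; cleared 0 line(s) (total 0); column heights now [0 0 3 2], max=3
Drop 2: Z rot0 at col 1 lands with bottom-row=3; cleared 0 line(s) (total 0); column heights now [0 5 5 4], max=5
Drop 3: J rot3 at col 1 lands with bottom-row=5; cleared 0 line(s) (total 0); column heights now [0 6 8 4], max=8
Drop 4: J rot3 at col 1 lands with bottom-row=8; cleared 0 line(s) (total 0); column heights now [0 9 11 4], max=11
Drop 5: L rot0 at col 0 lands with bottom-row=11; cleared 0 line(s) (total 0); column heights now [12 12 13 4], max=13
Drop 6: I rot1 at col 3 lands with bottom-row=4; cleared 0 line(s) (total 0); column heights now [12 12 13 8], max=13

Answer: 0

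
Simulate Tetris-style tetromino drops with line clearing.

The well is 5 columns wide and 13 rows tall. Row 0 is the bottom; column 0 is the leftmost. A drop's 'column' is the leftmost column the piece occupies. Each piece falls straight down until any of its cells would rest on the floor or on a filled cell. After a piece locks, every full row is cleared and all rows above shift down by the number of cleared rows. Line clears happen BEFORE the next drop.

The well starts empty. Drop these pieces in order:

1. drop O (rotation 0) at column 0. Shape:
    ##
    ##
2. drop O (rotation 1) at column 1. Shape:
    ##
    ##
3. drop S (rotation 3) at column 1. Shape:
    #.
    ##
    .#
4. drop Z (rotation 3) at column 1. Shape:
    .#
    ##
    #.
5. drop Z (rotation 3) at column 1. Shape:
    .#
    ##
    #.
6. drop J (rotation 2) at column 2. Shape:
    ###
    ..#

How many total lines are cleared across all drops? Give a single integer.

Answer: 0

Derivation:
Drop 1: O rot0 at col 0 lands with bottom-row=0; cleared 0 line(s) (total 0); column heights now [2 2 0 0 0], max=2
Drop 2: O rot1 at col 1 lands with bottom-row=2; cleared 0 line(s) (total 0); column heights now [2 4 4 0 0], max=4
Drop 3: S rot3 at col 1 lands with bottom-row=4; cleared 0 line(s) (total 0); column heights now [2 7 6 0 0], max=7
Drop 4: Z rot3 at col 1 lands with bottom-row=7; cleared 0 line(s) (total 0); column heights now [2 9 10 0 0], max=10
Drop 5: Z rot3 at col 1 lands with bottom-row=9; cleared 0 line(s) (total 0); column heights now [2 11 12 0 0], max=12
Drop 6: J rot2 at col 2 lands with bottom-row=11; cleared 0 line(s) (total 0); column heights now [2 11 13 13 13], max=13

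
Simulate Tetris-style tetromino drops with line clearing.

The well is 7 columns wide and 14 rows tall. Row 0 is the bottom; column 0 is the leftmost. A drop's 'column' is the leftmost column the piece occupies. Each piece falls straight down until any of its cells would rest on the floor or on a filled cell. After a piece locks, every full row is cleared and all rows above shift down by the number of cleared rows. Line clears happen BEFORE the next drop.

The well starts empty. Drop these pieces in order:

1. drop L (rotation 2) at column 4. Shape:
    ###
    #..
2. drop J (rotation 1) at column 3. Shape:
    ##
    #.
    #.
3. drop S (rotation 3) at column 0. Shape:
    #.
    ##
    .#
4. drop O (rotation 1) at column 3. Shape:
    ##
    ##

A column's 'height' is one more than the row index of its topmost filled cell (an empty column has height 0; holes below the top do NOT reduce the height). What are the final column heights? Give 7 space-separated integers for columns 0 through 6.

Drop 1: L rot2 at col 4 lands with bottom-row=0; cleared 0 line(s) (total 0); column heights now [0 0 0 0 2 2 2], max=2
Drop 2: J rot1 at col 3 lands with bottom-row=0; cleared 0 line(s) (total 0); column heights now [0 0 0 3 3 2 2], max=3
Drop 3: S rot3 at col 0 lands with bottom-row=0; cleared 0 line(s) (total 0); column heights now [3 2 0 3 3 2 2], max=3
Drop 4: O rot1 at col 3 lands with bottom-row=3; cleared 0 line(s) (total 0); column heights now [3 2 0 5 5 2 2], max=5

Answer: 3 2 0 5 5 2 2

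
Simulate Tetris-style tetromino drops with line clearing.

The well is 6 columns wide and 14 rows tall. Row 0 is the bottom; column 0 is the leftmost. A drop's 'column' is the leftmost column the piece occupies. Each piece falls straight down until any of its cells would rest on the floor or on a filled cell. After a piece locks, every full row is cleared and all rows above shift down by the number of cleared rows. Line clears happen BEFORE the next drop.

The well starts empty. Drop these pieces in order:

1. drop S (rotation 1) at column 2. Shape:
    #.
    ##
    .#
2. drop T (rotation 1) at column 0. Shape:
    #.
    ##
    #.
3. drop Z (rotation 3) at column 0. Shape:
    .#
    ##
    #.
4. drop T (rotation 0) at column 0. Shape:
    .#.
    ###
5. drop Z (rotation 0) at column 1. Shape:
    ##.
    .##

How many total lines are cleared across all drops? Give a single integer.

Answer: 0

Derivation:
Drop 1: S rot1 at col 2 lands with bottom-row=0; cleared 0 line(s) (total 0); column heights now [0 0 3 2 0 0], max=3
Drop 2: T rot1 at col 0 lands with bottom-row=0; cleared 0 line(s) (total 0); column heights now [3 2 3 2 0 0], max=3
Drop 3: Z rot3 at col 0 lands with bottom-row=3; cleared 0 line(s) (total 0); column heights now [5 6 3 2 0 0], max=6
Drop 4: T rot0 at col 0 lands with bottom-row=6; cleared 0 line(s) (total 0); column heights now [7 8 7 2 0 0], max=8
Drop 5: Z rot0 at col 1 lands with bottom-row=7; cleared 0 line(s) (total 0); column heights now [7 9 9 8 0 0], max=9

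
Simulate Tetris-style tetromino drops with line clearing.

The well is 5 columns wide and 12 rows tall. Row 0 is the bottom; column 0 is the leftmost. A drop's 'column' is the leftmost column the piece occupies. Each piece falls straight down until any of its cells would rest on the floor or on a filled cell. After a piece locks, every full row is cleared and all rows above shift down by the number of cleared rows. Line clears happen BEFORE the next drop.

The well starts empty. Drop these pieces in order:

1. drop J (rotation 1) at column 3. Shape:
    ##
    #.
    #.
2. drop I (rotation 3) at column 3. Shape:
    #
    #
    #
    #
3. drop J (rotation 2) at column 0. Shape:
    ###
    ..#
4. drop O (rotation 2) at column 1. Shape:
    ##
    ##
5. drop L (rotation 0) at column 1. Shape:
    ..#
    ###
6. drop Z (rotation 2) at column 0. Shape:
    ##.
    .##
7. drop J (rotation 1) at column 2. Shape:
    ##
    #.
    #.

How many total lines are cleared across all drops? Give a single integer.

Answer: 0

Derivation:
Drop 1: J rot1 at col 3 lands with bottom-row=0; cleared 0 line(s) (total 0); column heights now [0 0 0 3 3], max=3
Drop 2: I rot3 at col 3 lands with bottom-row=3; cleared 0 line(s) (total 0); column heights now [0 0 0 7 3], max=7
Drop 3: J rot2 at col 0 lands with bottom-row=0; cleared 0 line(s) (total 0); column heights now [2 2 2 7 3], max=7
Drop 4: O rot2 at col 1 lands with bottom-row=2; cleared 0 line(s) (total 0); column heights now [2 4 4 7 3], max=7
Drop 5: L rot0 at col 1 lands with bottom-row=7; cleared 0 line(s) (total 0); column heights now [2 8 8 9 3], max=9
Drop 6: Z rot2 at col 0 lands with bottom-row=8; cleared 0 line(s) (total 0); column heights now [10 10 9 9 3], max=10
Drop 7: J rot1 at col 2 lands with bottom-row=9; cleared 0 line(s) (total 0); column heights now [10 10 12 12 3], max=12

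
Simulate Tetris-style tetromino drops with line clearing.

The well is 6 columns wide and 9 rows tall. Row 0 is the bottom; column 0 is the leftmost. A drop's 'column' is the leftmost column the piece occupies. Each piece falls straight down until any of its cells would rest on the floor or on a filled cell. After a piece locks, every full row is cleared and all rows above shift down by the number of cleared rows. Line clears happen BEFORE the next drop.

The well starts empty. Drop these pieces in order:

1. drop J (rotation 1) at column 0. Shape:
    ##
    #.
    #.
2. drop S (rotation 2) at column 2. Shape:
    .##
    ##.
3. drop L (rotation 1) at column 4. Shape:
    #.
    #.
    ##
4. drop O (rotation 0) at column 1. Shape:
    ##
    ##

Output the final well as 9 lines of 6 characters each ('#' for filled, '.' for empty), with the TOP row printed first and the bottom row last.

Drop 1: J rot1 at col 0 lands with bottom-row=0; cleared 0 line(s) (total 0); column heights now [3 3 0 0 0 0], max=3
Drop 2: S rot2 at col 2 lands with bottom-row=0; cleared 0 line(s) (total 0); column heights now [3 3 1 2 2 0], max=3
Drop 3: L rot1 at col 4 lands with bottom-row=2; cleared 0 line(s) (total 0); column heights now [3 3 1 2 5 3], max=5
Drop 4: O rot0 at col 1 lands with bottom-row=3; cleared 0 line(s) (total 0); column heights now [3 5 5 2 5 3], max=5

Answer: ......
......
......
......
.##.#.
.##.#.
##..##
#..##.
#.##..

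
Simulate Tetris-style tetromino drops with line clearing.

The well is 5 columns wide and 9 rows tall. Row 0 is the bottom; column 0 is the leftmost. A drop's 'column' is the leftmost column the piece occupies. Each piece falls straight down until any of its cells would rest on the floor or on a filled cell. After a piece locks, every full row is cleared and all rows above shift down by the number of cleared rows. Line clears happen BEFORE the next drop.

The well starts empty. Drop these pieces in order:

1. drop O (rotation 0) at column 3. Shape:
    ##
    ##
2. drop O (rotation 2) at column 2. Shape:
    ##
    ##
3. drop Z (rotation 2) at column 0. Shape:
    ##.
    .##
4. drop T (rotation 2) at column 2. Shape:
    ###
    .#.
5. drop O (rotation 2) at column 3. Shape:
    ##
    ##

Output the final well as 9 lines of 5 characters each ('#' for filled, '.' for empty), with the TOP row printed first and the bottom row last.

Drop 1: O rot0 at col 3 lands with bottom-row=0; cleared 0 line(s) (total 0); column heights now [0 0 0 2 2], max=2
Drop 2: O rot2 at col 2 lands with bottom-row=2; cleared 0 line(s) (total 0); column heights now [0 0 4 4 2], max=4
Drop 3: Z rot2 at col 0 lands with bottom-row=4; cleared 0 line(s) (total 0); column heights now [6 6 5 4 2], max=6
Drop 4: T rot2 at col 2 lands with bottom-row=4; cleared 1 line(s) (total 1); column heights now [0 5 5 5 2], max=5
Drop 5: O rot2 at col 3 lands with bottom-row=5; cleared 0 line(s) (total 1); column heights now [0 5 5 7 7], max=7

Answer: .....
.....
...##
...##
.###.
..##.
..##.
...##
...##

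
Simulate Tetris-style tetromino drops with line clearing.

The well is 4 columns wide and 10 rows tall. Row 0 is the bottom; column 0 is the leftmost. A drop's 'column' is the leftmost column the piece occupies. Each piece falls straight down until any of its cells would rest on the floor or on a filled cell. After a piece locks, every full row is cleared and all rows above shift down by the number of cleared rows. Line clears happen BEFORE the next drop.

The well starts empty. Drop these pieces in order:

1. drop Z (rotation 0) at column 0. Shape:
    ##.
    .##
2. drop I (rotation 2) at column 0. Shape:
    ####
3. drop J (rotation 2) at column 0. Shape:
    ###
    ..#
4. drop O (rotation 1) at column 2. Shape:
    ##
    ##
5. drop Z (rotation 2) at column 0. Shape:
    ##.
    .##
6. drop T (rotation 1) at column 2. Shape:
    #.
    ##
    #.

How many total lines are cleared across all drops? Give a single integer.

Answer: 1

Derivation:
Drop 1: Z rot0 at col 0 lands with bottom-row=0; cleared 0 line(s) (total 0); column heights now [2 2 1 0], max=2
Drop 2: I rot2 at col 0 lands with bottom-row=2; cleared 1 line(s) (total 1); column heights now [2 2 1 0], max=2
Drop 3: J rot2 at col 0 lands with bottom-row=1; cleared 0 line(s) (total 1); column heights now [3 3 3 0], max=3
Drop 4: O rot1 at col 2 lands with bottom-row=3; cleared 0 line(s) (total 1); column heights now [3 3 5 5], max=5
Drop 5: Z rot2 at col 0 lands with bottom-row=5; cleared 0 line(s) (total 1); column heights now [7 7 6 5], max=7
Drop 6: T rot1 at col 2 lands with bottom-row=6; cleared 0 line(s) (total 1); column heights now [7 7 9 8], max=9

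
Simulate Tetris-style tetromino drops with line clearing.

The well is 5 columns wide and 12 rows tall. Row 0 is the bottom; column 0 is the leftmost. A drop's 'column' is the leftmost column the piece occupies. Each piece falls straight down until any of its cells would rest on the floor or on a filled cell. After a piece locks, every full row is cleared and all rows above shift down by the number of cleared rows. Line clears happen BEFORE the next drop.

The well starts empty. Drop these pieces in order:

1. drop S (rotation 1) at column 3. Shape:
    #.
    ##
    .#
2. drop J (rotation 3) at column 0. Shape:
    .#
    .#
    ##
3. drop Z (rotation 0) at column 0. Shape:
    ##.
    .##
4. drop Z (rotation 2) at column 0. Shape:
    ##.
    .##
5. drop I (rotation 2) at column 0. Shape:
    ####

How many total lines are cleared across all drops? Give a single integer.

Answer: 0

Derivation:
Drop 1: S rot1 at col 3 lands with bottom-row=0; cleared 0 line(s) (total 0); column heights now [0 0 0 3 2], max=3
Drop 2: J rot3 at col 0 lands with bottom-row=0; cleared 0 line(s) (total 0); column heights now [1 3 0 3 2], max=3
Drop 3: Z rot0 at col 0 lands with bottom-row=3; cleared 0 line(s) (total 0); column heights now [5 5 4 3 2], max=5
Drop 4: Z rot2 at col 0 lands with bottom-row=5; cleared 0 line(s) (total 0); column heights now [7 7 6 3 2], max=7
Drop 5: I rot2 at col 0 lands with bottom-row=7; cleared 0 line(s) (total 0); column heights now [8 8 8 8 2], max=8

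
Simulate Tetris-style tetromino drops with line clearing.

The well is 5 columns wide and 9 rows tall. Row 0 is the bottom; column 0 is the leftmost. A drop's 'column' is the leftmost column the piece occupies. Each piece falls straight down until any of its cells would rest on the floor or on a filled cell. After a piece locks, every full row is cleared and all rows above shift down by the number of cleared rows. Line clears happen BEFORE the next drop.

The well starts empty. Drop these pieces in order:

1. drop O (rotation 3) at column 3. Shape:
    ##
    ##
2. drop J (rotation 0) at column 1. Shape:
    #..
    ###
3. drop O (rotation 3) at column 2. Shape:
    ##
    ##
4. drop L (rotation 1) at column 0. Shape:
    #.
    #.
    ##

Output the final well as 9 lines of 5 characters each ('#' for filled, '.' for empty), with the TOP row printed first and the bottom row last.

Drop 1: O rot3 at col 3 lands with bottom-row=0; cleared 0 line(s) (total 0); column heights now [0 0 0 2 2], max=2
Drop 2: J rot0 at col 1 lands with bottom-row=2; cleared 0 line(s) (total 0); column heights now [0 4 3 3 2], max=4
Drop 3: O rot3 at col 2 lands with bottom-row=3; cleared 0 line(s) (total 0); column heights now [0 4 5 5 2], max=5
Drop 4: L rot1 at col 0 lands with bottom-row=4; cleared 0 line(s) (total 0); column heights now [7 5 5 5 2], max=7

Answer: .....
.....
#....
#....
####.
.###.
.###.
...##
...##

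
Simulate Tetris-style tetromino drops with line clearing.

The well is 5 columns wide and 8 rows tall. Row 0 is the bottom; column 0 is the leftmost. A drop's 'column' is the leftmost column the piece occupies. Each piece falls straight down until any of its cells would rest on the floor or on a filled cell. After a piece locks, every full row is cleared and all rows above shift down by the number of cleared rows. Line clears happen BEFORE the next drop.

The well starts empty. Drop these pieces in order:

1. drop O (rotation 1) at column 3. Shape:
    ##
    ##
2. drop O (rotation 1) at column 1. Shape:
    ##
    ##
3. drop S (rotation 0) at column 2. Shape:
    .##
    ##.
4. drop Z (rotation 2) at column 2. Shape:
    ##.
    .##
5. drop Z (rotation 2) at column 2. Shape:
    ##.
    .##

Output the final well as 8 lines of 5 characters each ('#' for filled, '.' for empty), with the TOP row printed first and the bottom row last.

Answer: ..##.
...##
..##.
...##
...##
..##.
.####
.####

Derivation:
Drop 1: O rot1 at col 3 lands with bottom-row=0; cleared 0 line(s) (total 0); column heights now [0 0 0 2 2], max=2
Drop 2: O rot1 at col 1 lands with bottom-row=0; cleared 0 line(s) (total 0); column heights now [0 2 2 2 2], max=2
Drop 3: S rot0 at col 2 lands with bottom-row=2; cleared 0 line(s) (total 0); column heights now [0 2 3 4 4], max=4
Drop 4: Z rot2 at col 2 lands with bottom-row=4; cleared 0 line(s) (total 0); column heights now [0 2 6 6 5], max=6
Drop 5: Z rot2 at col 2 lands with bottom-row=6; cleared 0 line(s) (total 0); column heights now [0 2 8 8 7], max=8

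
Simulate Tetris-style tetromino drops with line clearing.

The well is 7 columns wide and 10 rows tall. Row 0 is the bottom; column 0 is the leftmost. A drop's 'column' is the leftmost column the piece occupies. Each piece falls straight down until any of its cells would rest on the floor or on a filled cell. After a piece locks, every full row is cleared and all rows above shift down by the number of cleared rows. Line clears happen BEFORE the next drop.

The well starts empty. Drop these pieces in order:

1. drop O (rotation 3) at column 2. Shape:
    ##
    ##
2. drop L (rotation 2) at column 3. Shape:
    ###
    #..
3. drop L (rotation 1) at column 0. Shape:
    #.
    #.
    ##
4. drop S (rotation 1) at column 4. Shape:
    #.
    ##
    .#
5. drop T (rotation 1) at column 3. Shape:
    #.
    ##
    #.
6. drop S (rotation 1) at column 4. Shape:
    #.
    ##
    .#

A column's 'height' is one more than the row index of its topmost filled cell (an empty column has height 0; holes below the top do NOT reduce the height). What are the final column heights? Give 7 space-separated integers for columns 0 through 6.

Answer: 3 1 2 9 10 9 0

Derivation:
Drop 1: O rot3 at col 2 lands with bottom-row=0; cleared 0 line(s) (total 0); column heights now [0 0 2 2 0 0 0], max=2
Drop 2: L rot2 at col 3 lands with bottom-row=2; cleared 0 line(s) (total 0); column heights now [0 0 2 4 4 4 0], max=4
Drop 3: L rot1 at col 0 lands with bottom-row=0; cleared 0 line(s) (total 0); column heights now [3 1 2 4 4 4 0], max=4
Drop 4: S rot1 at col 4 lands with bottom-row=4; cleared 0 line(s) (total 0); column heights now [3 1 2 4 7 6 0], max=7
Drop 5: T rot1 at col 3 lands with bottom-row=6; cleared 0 line(s) (total 0); column heights now [3 1 2 9 8 6 0], max=9
Drop 6: S rot1 at col 4 lands with bottom-row=7; cleared 0 line(s) (total 0); column heights now [3 1 2 9 10 9 0], max=10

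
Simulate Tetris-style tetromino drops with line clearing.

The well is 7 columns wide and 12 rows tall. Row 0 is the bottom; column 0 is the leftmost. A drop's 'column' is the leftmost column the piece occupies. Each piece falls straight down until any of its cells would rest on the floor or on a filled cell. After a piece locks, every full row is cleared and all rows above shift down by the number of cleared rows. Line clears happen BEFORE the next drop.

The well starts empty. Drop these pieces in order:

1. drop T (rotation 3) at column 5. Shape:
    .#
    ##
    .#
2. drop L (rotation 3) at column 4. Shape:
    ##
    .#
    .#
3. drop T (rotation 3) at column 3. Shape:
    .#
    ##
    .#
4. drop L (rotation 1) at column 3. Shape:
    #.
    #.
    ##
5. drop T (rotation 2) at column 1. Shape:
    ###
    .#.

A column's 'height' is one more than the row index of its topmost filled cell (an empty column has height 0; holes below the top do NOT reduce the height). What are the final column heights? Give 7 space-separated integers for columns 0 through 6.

Answer: 0 12 12 12 9 5 3

Derivation:
Drop 1: T rot3 at col 5 lands with bottom-row=0; cleared 0 line(s) (total 0); column heights now [0 0 0 0 0 2 3], max=3
Drop 2: L rot3 at col 4 lands with bottom-row=2; cleared 0 line(s) (total 0); column heights now [0 0 0 0 5 5 3], max=5
Drop 3: T rot3 at col 3 lands with bottom-row=5; cleared 0 line(s) (total 0); column heights now [0 0 0 7 8 5 3], max=8
Drop 4: L rot1 at col 3 lands with bottom-row=8; cleared 0 line(s) (total 0); column heights now [0 0 0 11 9 5 3], max=11
Drop 5: T rot2 at col 1 lands with bottom-row=10; cleared 0 line(s) (total 0); column heights now [0 12 12 12 9 5 3], max=12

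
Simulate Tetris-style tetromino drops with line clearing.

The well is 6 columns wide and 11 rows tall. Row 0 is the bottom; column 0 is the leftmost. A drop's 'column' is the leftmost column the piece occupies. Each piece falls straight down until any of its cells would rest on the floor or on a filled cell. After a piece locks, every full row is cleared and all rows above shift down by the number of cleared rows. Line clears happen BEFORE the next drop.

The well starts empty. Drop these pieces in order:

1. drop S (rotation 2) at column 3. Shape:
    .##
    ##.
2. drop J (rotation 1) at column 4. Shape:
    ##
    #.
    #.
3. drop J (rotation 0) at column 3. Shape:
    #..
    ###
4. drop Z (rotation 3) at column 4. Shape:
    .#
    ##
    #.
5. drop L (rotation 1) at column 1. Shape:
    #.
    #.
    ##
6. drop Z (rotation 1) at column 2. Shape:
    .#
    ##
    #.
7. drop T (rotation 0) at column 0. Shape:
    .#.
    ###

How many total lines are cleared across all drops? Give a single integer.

Drop 1: S rot2 at col 3 lands with bottom-row=0; cleared 0 line(s) (total 0); column heights now [0 0 0 1 2 2], max=2
Drop 2: J rot1 at col 4 lands with bottom-row=2; cleared 0 line(s) (total 0); column heights now [0 0 0 1 5 5], max=5
Drop 3: J rot0 at col 3 lands with bottom-row=5; cleared 0 line(s) (total 0); column heights now [0 0 0 7 6 6], max=7
Drop 4: Z rot3 at col 4 lands with bottom-row=6; cleared 0 line(s) (total 0); column heights now [0 0 0 7 8 9], max=9
Drop 5: L rot1 at col 1 lands with bottom-row=0; cleared 0 line(s) (total 0); column heights now [0 3 1 7 8 9], max=9
Drop 6: Z rot1 at col 2 lands with bottom-row=6; cleared 0 line(s) (total 0); column heights now [0 3 8 9 8 9], max=9
Drop 7: T rot0 at col 0 lands with bottom-row=8; cleared 0 line(s) (total 0); column heights now [9 10 9 9 8 9], max=10

Answer: 0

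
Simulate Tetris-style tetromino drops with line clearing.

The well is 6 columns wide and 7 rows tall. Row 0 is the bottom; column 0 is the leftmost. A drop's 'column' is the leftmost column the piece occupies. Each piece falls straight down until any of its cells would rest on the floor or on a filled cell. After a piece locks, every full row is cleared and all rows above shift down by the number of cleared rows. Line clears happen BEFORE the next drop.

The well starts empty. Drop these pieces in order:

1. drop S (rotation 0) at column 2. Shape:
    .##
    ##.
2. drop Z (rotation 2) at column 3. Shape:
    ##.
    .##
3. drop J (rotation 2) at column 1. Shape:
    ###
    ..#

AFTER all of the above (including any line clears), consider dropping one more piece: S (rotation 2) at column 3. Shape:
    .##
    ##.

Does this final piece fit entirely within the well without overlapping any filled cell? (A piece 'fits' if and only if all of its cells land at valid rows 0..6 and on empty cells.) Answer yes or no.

Drop 1: S rot0 at col 2 lands with bottom-row=0; cleared 0 line(s) (total 0); column heights now [0 0 1 2 2 0], max=2
Drop 2: Z rot2 at col 3 lands with bottom-row=2; cleared 0 line(s) (total 0); column heights now [0 0 1 4 4 3], max=4
Drop 3: J rot2 at col 1 lands with bottom-row=4; cleared 0 line(s) (total 0); column heights now [0 6 6 6 4 3], max=6
Test piece S rot2 at col 3 (width 3): heights before test = [0 6 6 6 4 3]; fits = False

Answer: no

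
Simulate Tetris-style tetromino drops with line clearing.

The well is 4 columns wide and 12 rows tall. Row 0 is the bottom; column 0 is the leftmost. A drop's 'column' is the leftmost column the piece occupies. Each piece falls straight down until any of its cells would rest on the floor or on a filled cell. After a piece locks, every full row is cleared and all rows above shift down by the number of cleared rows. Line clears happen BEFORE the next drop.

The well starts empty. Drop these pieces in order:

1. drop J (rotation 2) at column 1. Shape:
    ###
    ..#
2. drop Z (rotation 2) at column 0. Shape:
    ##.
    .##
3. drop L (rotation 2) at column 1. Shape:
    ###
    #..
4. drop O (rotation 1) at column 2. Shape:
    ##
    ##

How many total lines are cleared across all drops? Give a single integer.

Drop 1: J rot2 at col 1 lands with bottom-row=0; cleared 0 line(s) (total 0); column heights now [0 2 2 2], max=2
Drop 2: Z rot2 at col 0 lands with bottom-row=2; cleared 0 line(s) (total 0); column heights now [4 4 3 2], max=4
Drop 3: L rot2 at col 1 lands with bottom-row=4; cleared 0 line(s) (total 0); column heights now [4 6 6 6], max=6
Drop 4: O rot1 at col 2 lands with bottom-row=6; cleared 0 line(s) (total 0); column heights now [4 6 8 8], max=8

Answer: 0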